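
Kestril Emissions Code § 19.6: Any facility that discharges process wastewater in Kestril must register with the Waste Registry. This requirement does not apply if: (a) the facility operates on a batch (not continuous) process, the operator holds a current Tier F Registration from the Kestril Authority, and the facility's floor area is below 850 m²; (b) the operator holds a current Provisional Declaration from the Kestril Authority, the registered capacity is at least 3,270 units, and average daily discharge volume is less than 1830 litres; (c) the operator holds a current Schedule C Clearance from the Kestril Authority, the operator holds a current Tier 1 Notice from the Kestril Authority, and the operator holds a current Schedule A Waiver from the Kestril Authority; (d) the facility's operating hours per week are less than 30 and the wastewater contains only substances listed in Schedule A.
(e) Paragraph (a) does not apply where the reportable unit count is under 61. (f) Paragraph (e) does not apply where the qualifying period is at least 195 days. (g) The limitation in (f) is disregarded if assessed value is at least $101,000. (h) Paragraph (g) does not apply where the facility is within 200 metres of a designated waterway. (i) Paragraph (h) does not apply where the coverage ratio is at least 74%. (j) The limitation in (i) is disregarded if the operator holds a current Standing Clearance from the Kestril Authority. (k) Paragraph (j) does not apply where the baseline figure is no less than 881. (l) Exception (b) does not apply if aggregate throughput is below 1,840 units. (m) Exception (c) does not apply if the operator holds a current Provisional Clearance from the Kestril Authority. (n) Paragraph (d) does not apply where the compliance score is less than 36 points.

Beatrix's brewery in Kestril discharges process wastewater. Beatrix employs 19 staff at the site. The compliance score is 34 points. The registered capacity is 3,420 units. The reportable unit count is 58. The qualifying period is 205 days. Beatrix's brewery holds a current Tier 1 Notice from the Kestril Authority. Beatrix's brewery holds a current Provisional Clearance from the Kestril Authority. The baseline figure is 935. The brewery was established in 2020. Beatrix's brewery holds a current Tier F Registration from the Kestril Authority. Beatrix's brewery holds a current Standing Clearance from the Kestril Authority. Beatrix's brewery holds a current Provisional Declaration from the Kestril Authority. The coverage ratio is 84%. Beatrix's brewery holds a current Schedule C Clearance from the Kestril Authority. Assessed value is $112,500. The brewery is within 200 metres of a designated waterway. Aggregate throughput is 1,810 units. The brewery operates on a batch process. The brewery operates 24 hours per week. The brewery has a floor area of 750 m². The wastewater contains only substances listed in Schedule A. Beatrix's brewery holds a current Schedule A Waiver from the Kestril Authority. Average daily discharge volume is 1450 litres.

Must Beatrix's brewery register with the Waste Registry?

Exception (a) is satisfied on its face — the facility operates on a batch process; a current Tier F Registration is held; the facility's floor area is 750 m², below the 850 m² limit. However, paragraphs (e)–(k) must be considered: (e) is engaged — the reportable unit count is 58, under the 61 limit. (f) would limit (e) — the qualifying period is 205 days, meeting the 195 days threshold — but (g) sets (f) aside: (g) operates against (f): assessed value is $112,500, meeting the $101,000 threshold. (h) is engaged (the brewery is within 200 m of a designated waterway), but yields to (i): (i) operates against (h): the coverage ratio is 84%, meeting the 74% threshold. (j) would limit (i) — a current Standing Clearance is held — but (k) sets (j) aside: (k) operates against (j): the baseline figure is 935, meeting the 881 threshold. (a) is therefore removed.
Exception (b)'s conditions are all satisfied: a current Provisional Declaration is held; the registered capacity is 3,420 units, meeting the 3,270 units threshold; average daily discharge volume is 1450 litres, less than the 1830 litres limit. But applying paragraph (l): (l) operates — aggregate throughput is 1,810 units, below the 1,840 units limit. (b) is therefore removed.
Exception (c)'s conditions are all satisfied: a current Schedule C Clearance is held; a current Tier 1 Notice is held; a current Schedule A Waiver is held. But applying paragraph (m): (m) applies — a current Provisional Clearance is held. (c) is therefore removed.
All of (d)'s requirements are met (the facility's operating hours per week are 24, less than the 30 limit; the wastewater is Schedule-A-only). However, paragraph (n) must be considered: (n) operates — the compliance score is 34 points, less than the 36 points limit. So (d) is unavailable.
None of the exceptions is available; § 19.6 applies in full.

Yes — Beatrix's brewery must register with the Waste Registry.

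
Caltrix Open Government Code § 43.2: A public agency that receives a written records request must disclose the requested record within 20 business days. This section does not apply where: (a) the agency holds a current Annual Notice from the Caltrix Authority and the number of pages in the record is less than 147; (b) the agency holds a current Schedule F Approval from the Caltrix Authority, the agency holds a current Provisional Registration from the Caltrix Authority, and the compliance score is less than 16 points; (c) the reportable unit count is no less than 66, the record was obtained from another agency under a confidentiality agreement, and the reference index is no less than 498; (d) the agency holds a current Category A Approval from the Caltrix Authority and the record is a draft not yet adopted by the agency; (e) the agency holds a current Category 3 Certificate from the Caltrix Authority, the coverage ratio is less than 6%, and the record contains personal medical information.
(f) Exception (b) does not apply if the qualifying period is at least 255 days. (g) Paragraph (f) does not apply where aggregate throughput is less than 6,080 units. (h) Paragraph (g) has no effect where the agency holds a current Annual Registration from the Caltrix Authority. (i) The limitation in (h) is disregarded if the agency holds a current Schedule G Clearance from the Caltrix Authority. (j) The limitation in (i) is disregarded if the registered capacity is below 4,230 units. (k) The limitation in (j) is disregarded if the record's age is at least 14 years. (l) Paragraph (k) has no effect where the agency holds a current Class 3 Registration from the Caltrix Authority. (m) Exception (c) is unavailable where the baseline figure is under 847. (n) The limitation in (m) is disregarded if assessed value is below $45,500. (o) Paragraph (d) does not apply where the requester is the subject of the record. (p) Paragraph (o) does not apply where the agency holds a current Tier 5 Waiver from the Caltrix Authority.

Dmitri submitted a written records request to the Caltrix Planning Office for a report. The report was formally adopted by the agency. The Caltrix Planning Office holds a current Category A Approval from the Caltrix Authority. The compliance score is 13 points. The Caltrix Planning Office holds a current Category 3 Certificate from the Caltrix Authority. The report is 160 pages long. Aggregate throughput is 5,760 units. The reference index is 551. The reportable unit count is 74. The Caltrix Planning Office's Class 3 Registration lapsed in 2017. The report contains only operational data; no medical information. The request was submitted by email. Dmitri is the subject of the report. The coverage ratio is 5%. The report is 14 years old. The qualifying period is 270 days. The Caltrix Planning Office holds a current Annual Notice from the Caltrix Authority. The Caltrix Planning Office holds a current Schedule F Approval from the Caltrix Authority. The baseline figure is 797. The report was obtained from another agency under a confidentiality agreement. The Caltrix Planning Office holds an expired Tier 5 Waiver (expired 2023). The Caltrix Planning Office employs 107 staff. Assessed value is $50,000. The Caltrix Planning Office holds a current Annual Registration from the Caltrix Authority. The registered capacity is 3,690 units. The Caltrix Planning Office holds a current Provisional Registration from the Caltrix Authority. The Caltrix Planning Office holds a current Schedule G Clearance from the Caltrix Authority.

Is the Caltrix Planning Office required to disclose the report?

No — exception (b) applies; the Caltrix Planning Office is not required to disclose the report.

Exception (a) fails — the number of pages in the record is 160, not less than 147.
Exception (b) is satisfied on its face — a current Schedule F Approval is held; a current Provisional Registration is held; the compliance score is 13 points, less than the 16 points limit. Considering the limiting provisions: (f) is triggered (the qualifying period is 270 days, meeting the 255 days threshold), but yields to (g): (g) operates against (f): aggregate throughput is 5,760 units, less than the 6,080 units limit. (h) would limit (g) — a current Annual Registration is held — but (i) sets (h) aside: (i) operates against (h): a current Schedule G Clearance is held. (j) is triggered (the registered capacity is 3,690 units, below the 4,230 units limit), but is set aside by (k): (k) operates against (j): the record's age is 14 years, meeting the 14 years threshold. (l), which would lift (k), is not engaged — the Class 3 Registration is not current. (b) remains available.
Exception (c): the reportable unit count is 74, meeting the 66 threshold; the report was obtained under a confidentiality agreement; the reference index is 551, meeting the 498 threshold — every condition holds. Turning to paragraphs (m)–(n): (m) operates against (c): the baseline figure is 797, under the 847 limit. (n), which would lift (m), is inapplicable — assessed value is $50,000, not below $45,500. (c) is therefore removed.
Exception (d) fails — the report has been formally adopted.
Exception (e) does not apply: the report contains only operational data.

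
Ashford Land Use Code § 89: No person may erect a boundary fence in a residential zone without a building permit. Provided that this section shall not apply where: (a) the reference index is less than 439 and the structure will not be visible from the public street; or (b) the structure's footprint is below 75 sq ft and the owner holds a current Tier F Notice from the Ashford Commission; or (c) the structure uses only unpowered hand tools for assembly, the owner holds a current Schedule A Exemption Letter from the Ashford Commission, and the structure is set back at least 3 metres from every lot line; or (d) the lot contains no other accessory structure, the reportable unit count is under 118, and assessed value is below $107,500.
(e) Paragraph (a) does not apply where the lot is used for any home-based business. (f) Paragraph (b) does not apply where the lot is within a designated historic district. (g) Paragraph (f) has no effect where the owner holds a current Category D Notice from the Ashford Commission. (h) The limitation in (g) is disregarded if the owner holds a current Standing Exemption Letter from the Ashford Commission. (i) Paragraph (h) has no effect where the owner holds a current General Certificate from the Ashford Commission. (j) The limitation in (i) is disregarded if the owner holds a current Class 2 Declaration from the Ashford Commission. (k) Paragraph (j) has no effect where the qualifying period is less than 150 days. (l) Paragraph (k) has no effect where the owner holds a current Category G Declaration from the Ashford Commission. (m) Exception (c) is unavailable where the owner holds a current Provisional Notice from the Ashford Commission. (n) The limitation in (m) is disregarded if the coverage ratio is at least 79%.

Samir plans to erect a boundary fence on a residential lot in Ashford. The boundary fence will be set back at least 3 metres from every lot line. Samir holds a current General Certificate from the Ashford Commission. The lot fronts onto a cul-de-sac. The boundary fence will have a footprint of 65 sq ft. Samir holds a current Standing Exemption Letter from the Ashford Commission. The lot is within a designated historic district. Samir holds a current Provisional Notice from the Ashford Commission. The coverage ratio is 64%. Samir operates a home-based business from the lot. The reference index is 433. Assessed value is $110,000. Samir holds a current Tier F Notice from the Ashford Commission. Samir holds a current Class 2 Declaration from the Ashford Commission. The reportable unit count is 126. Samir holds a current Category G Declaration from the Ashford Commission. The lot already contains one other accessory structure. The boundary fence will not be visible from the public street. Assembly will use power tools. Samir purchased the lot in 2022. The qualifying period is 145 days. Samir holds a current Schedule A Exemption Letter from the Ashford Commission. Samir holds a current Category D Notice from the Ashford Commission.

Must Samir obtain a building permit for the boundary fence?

Yes — Samir must obtain a building permit.

Exception (a) is satisfied on its face — the reference index is 433, less than the 439 limit; the structure will not be visible from the street. Turning to paragraph (e): (e) applies — a home-based business operates on the lot. So (a) is unavailable.
All of (b)'s requirements are met (the structure's footprint is 65 sq ft, below the 75 sq ft limit; a current Tier F Notice is held). However, paragraphs (f)–(l) must be considered: (f) applies — the lot is in a historic district. (g) would limit (f) — a current Category D Notice is held — but (h) sets (g) aside: (h) operates against (g): a current Standing Exemption Letter is held. (i) would limit (h) — a current General Certificate is held — but (j) sets (i) aside: (j) operates against (i): a current Class 2 Declaration is held. (k) would limit (j) — the qualifying period is 145 days, less than the 150 days limit — but (l) sets (k) aside: (l) operates against (k): a current Category G Declaration is held. Exception (b) does not apply.
Exception (c) fails — assembly uses power tools.
Exception (d) does not apply: the lot already has another accessory structure.
Every exception is unavailable, so the rule governs.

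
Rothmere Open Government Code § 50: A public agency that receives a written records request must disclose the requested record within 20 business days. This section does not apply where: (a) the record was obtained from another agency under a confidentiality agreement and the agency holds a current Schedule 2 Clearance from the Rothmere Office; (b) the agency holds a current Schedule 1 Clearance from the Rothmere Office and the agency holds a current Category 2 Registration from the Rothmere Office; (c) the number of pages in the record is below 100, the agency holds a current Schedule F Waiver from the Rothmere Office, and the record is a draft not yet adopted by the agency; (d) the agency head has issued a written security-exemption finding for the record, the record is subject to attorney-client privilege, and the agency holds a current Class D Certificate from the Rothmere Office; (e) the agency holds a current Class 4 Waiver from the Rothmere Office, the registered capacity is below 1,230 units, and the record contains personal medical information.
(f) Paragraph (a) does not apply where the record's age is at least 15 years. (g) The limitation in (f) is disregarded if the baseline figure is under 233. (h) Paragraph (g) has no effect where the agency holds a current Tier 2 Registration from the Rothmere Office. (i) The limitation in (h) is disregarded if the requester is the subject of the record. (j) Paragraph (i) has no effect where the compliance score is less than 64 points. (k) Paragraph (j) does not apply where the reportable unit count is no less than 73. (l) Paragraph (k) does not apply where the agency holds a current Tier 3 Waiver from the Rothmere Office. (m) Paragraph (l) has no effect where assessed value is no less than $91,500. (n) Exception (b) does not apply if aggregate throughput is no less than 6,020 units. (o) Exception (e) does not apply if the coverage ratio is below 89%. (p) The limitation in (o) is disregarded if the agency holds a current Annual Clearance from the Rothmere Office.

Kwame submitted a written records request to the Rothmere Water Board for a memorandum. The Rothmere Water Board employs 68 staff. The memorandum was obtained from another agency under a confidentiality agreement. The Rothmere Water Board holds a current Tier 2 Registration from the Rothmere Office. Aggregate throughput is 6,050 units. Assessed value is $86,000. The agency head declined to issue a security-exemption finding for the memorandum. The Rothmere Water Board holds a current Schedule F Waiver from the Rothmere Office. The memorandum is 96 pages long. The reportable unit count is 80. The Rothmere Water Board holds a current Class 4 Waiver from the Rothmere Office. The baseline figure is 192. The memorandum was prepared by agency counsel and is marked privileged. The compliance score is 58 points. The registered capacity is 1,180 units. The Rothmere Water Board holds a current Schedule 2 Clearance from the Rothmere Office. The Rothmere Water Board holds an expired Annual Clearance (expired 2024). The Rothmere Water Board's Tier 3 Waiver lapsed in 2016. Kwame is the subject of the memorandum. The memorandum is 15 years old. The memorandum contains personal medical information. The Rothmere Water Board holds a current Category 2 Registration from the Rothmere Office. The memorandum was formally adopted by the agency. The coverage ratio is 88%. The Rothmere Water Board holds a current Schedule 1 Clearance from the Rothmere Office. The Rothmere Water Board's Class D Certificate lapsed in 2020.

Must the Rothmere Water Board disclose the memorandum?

Exception (a): the memorandum was obtained under a confidentiality agreement; a current Schedule 2 Clearance is held — every condition holds. Considering the limiting provisions: (f) would limit (a) — the record's age is 15 years, meeting the 15 years threshold — but (g) sets (f) aside: (g) is triggered — the baseline figure is 192, under the 233 limit. (h) would limit (g) — a current Tier 2 Registration is held — but (i) sets (h) aside: (i) applies — Kwame is the subject of the memorandum. (j) applies (the compliance score is 58 points, less than the 64 points limit), but yields to (k): (k) operates against (j): the reportable unit count is 80, meeting the 73 threshold. (l) is not triggered (no current Tier 3 Waiver is held), so (k) stands. (a) remains available.
Exception (b): a current Schedule 1 Clearance is held; a current Category 2 Registration is held — every condition holds. But applying paragraph (n): (n) is engaged — aggregate throughput is 6,050 units, meeting the 6,020 units threshold. Exception (b) does not apply.
Exception (c) requires that the record is a draft not yet adopted by the agency; but the memorandum has been formally adopted, so (c) is unavailable.
Exception (d) fails — the agency head declined to issue a security-exemption finding.
Exception (e): a current Class 4 Waiver is held; the registered capacity is 1,180 units, below the 1,230 units limit; the memorandum contains personal medical information — every condition holds. But: (o) operates against (e): the coverage ratio is 88%, below the 89% limit. (p) is inapplicable (no current Annual Clearance is held), so (o) stands. Exception (e) does not apply.

No — exception (a) applies; the Rothmere Water Board is not required to disclose the memorandum.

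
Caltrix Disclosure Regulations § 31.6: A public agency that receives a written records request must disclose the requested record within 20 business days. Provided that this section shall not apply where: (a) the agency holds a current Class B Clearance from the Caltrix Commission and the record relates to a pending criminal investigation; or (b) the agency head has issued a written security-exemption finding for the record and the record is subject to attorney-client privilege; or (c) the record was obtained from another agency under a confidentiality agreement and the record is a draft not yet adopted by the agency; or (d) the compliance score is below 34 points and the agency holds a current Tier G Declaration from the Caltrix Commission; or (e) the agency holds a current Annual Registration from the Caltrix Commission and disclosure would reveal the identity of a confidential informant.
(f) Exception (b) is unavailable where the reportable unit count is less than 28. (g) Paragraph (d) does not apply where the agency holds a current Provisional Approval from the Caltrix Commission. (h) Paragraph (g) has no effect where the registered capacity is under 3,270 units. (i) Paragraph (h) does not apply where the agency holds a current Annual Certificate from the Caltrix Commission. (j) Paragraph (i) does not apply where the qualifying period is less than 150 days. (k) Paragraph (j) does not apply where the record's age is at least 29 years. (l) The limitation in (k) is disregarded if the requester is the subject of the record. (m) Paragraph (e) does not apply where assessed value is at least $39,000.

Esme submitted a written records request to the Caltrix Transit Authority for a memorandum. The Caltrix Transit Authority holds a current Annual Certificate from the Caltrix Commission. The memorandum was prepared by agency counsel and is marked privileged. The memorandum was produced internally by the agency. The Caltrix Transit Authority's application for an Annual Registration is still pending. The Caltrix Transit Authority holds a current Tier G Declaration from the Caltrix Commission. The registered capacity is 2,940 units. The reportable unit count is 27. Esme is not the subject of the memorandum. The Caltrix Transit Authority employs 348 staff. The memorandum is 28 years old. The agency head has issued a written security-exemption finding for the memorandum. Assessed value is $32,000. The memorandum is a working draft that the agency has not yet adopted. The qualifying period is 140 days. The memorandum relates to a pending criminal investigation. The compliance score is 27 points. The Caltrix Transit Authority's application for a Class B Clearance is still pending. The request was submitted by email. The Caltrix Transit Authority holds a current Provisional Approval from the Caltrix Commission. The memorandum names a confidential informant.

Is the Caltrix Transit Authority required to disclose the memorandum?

Exception (a) fails — no current Class B Clearance is held.
Exception (b) is satisfied on its face — a written security-exemption finding has been issued; the memorandum is privileged. Turning to paragraph (f): (f) applies — the reportable unit count is 27, less than the 28 limit. Exception (b) does not apply.
Exception (c) fails — the memorandum was produced internally.
Exception (d): the compliance score is 27 points, below the 34 points limit; a current Tier G Declaration is held — every condition holds. Considering the limiting provisions: (g) applies (a current Provisional Approval is held), but is displaced by (h): (h) operates against (g): the registered capacity is 2,940 units, under the 3,270 units limit. (i) would limit (h) — a current Annual Certificate is held — but (j) sets (i) aside: (j) is engaged — the qualifying period is 140 days, less than the 150 days limit. (k) is inapplicable (the record's age is 28 years, short of 29 years), so (j) stands. (d) remains available.
Exception (e) fails — no current Annual Registration is held.

No — exception (d) applies; the Caltrix Transit Authority is not required to disclose the memorandum.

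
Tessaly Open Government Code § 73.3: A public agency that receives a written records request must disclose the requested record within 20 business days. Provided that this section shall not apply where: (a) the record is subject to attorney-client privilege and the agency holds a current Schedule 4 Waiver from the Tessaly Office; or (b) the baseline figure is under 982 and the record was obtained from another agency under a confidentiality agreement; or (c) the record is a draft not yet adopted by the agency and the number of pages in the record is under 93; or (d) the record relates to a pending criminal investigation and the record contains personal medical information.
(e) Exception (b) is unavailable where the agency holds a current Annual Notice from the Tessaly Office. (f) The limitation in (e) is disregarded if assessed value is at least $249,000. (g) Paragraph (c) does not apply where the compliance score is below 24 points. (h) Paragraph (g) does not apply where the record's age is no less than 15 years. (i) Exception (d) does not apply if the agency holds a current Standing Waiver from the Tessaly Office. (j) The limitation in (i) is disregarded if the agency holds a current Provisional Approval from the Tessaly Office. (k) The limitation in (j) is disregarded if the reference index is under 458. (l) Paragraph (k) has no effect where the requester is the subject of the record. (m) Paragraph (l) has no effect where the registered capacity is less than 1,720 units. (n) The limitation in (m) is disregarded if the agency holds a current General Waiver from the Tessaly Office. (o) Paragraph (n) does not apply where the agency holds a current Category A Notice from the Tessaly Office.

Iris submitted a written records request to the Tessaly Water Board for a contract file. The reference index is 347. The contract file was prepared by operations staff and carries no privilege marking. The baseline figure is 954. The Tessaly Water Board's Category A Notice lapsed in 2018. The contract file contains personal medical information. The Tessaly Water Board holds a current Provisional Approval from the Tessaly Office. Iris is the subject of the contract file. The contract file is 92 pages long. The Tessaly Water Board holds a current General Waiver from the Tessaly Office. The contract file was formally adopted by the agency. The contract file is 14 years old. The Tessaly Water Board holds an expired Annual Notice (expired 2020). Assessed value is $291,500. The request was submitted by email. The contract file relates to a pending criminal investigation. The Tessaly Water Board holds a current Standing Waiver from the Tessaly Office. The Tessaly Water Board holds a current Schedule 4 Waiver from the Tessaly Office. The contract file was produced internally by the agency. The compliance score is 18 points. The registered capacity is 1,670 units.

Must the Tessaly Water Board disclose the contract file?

No — exception (d) applies; the Tessaly Water Board is not required to disclose the contract file.

Exception (a) fails — the contract file carries no privilege marking.
Exception (b) does not apply: the contract file was produced internally.
Exception (c) does not apply: the contract file has been formally adopted.
Exception (d)'s conditions are all satisfied: the contract file relates to a pending investigation; the contract file contains personal medical information. Applying paragraphs (i)–(o): (i) would limit (d) — a current Standing Waiver is held — but (j) sets (i) aside: (j) operates against (i): a current Provisional Approval is held. (k) would limit (j) — the reference index is 347, under the 458 limit — but (l) sets (k) aside: (l) operates — Iris is the subject of the contract file. (m) operates (the registered capacity is 1,670 units, less than the 1,720 units limit), but yields to (n): (n) operates against (m): a current General Waiver is held. (o) does not operate here (the Category A Notice is not current), so (n) stands. So (d) applies.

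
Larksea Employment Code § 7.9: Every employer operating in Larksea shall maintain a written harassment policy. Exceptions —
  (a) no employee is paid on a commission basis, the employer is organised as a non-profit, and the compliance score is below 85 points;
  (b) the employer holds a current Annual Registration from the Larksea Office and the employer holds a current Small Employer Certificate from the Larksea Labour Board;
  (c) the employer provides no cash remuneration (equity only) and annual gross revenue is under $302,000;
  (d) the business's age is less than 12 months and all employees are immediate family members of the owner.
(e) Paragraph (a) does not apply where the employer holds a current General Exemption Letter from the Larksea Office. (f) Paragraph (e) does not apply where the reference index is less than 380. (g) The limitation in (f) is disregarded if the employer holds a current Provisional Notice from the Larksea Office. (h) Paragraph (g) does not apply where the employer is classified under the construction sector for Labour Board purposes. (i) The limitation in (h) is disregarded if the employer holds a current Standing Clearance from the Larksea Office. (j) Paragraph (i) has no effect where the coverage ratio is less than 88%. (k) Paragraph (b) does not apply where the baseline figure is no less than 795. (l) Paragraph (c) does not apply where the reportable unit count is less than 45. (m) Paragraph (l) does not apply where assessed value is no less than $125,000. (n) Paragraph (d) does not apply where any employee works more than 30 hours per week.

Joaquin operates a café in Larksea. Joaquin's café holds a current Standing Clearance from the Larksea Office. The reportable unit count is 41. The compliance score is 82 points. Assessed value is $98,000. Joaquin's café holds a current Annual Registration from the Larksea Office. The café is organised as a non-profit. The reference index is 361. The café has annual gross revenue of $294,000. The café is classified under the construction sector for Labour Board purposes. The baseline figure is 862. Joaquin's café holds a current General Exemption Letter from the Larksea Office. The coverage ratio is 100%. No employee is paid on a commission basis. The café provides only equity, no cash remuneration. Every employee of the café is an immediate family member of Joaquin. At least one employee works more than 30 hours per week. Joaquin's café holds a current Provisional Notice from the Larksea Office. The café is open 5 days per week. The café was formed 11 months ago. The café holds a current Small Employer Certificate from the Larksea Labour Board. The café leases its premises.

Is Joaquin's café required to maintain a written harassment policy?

Yes — Joaquin's café must maintain a written harassment policy.

All of (a)'s requirements are met (no employee is paid on commission; the employer is a non-profit; the compliance score is 82 points, below the 85 points limit). Turning to paragraphs (e)–(j): (e) operates against (a): a current General Exemption Letter is held. (f) is engaged (the reference index is 361, less than the 380 limit), but is set aside by (g): (g) operates against (f): a current Provisional Notice is held. (h) operates (the café is classified under the construction sector), but yields to (i): (i) is triggered — a current Standing Clearance is held. (j), which would lift (i), is not triggered — the coverage ratio is 100%, not less than 88%. Exception (a) does not apply.
Exception (b)'s conditions are all satisfied: a current Annual Registration is held; a current Small Employer Certificate is held. But: (k) operates against (b): the baseline figure is 862, meeting the 795 threshold. (b) is therefore removed.
All of (c)'s requirements are met (remuneration is equity-only; annual gross revenue is $294,000, under the $302,000 limit). Turning to paragraphs (l)–(m): (l) is engaged — the reportable unit count is 41, less than the 45 limit. (m), which would lift (l), is not triggered — assessed value is $98,000, short of $125,000. So (c) is unavailable.
Exception (d)'s conditions are all satisfied: the business's age is 11 months, less than the 12 months limit; every employee is an immediate family member. However, paragraph (n) must be considered: (n) operates against (d): at least one employee exceeds 30 hours/week. Exception (d) does not apply.
Every exception is unavailable, so the rule governs.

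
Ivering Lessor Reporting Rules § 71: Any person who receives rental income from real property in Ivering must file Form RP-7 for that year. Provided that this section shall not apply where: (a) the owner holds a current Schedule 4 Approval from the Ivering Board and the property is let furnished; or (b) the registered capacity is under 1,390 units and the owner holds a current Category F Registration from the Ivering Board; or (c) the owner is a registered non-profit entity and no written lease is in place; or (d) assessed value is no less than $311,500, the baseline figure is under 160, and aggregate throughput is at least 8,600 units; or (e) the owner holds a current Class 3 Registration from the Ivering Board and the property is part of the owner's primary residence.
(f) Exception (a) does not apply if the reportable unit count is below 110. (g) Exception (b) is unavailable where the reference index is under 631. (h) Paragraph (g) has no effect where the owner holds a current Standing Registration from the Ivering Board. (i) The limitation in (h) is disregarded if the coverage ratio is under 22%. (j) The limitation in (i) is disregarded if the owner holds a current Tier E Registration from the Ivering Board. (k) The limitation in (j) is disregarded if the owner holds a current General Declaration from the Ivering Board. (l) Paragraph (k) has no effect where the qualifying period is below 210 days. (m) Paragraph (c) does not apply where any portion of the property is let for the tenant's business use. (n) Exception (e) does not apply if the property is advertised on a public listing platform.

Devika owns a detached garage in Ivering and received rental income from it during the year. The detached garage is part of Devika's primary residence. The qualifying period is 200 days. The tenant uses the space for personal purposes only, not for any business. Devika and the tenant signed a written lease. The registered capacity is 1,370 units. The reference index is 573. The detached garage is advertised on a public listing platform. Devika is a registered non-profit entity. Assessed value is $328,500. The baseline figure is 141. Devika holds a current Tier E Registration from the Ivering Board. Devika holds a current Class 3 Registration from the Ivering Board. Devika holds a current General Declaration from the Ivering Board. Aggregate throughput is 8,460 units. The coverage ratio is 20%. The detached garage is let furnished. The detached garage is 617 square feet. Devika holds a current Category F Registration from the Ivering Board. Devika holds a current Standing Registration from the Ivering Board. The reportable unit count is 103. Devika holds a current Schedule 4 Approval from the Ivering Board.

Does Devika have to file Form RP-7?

All of (a)'s requirements are met (a current Schedule 4 Approval is held; the property is let furnished). Turning to paragraph (f): (f) operates against (a): the reportable unit count is 103, below the 110 limit. (a) is therefore removed.
Exception (b)'s conditions are all satisfied: the registered capacity is 1,370 units, under the 1,390 units limit; a current Category F Registration is held. Considering the limiting provisions: (g) operates (the reference index is 573, under the 631 limit), but is itself disapplied by (h): (h) operates — a current Standing Registration is held. (i) would limit (h) — the coverage ratio is 20%, under the 22% limit — but (j) sets (i) aside: (j) is engaged — a current Tier E Registration is held. (k) is triggered (a current General Declaration is held), but yields to (l): (l) is triggered — the qualifying period is 200 days, below the 210 days limit. Exception (b) stands.
Exception (c) requires that no written lease is in place; but a written lease is in place, so (c) is unavailable.
Exception (d) requires that aggregate throughput is at least 8,600 units; but aggregate throughput is 8,460 units, short of 8,600 units, so (d) is unavailable.
Exception (e): a current Class 3 Registration is held; the detached garage is part of the primary residence — every condition holds. But applying paragraph (n): (n) operates against (e): the property is publicly advertised. (e) is therefore removed.

No — exception (b) applies; Devika is not required to file Form RP-7.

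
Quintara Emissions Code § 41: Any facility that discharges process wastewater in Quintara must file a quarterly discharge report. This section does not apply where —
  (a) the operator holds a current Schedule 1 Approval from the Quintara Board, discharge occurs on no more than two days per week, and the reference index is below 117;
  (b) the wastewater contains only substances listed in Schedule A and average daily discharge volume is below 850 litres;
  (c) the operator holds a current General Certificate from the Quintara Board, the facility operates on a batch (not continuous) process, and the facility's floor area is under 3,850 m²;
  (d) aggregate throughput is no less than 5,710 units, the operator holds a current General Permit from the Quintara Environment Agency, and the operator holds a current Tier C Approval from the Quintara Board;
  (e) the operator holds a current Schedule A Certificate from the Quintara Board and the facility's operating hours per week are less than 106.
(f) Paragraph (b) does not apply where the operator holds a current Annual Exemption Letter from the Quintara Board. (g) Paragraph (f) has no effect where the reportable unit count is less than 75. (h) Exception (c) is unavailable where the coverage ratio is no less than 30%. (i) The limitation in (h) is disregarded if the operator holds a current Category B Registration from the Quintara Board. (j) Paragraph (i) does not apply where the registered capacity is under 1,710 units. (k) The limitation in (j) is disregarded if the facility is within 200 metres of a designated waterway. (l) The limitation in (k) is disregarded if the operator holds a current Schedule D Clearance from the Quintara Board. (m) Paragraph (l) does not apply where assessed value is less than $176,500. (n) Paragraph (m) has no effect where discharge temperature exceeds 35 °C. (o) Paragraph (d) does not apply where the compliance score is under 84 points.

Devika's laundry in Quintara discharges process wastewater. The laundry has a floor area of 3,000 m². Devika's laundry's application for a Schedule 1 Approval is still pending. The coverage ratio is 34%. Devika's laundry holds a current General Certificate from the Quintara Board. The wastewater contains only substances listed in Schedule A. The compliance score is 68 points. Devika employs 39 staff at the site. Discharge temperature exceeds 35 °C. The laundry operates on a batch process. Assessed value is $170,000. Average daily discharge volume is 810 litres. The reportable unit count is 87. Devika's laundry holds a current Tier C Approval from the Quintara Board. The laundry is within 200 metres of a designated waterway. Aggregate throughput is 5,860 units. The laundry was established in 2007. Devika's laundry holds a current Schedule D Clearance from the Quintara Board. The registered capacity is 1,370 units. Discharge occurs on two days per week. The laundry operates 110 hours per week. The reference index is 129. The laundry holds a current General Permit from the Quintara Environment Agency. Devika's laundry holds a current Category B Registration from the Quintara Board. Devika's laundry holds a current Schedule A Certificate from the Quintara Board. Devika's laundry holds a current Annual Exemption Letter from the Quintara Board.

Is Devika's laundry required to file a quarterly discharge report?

Exception (a) fails — the Schedule 1 Approval is not current.
Exception (b)'s conditions are all satisfied: the wastewater is Schedule-A-only; average daily discharge volume is 810 litres, below the 850 litres limit. But: (f) operates — a current Annual Exemption Letter is held. (g) is inapplicable (the reportable unit count is 87, not less than 75), so (f) stands. (b) is therefore removed.
All of (c)'s requirements are met (a current General Certificate is held; the facility operates on a batch process; the facility's floor area is 3,000 m², under the 3,850 m² limit). But: (h) operates against (c): the coverage ratio is 34%, meeting the 30% threshold. (i) is triggered (a current Category B Registration is held), but is itself disapplied by (j): (j) is engaged — the registered capacity is 1,370 units, under the 1,710 units limit. (k) would limit (j) — the laundry is within 200 m of a designated waterway — but (l) sets (k) aside: (l) operates against (k): a current Schedule D Clearance is held. (m) is triggered (assessed value is $170,000, less than the $176,500 limit), but is itself disapplied by (n): (n) operates against (m): discharge temperature exceeds 35 °C. (c) is therefore removed.
All of (d)'s requirements are met (aggregate throughput is 5,860 units, meeting the 5,710 units threshold; a current General Permit is held; a current Tier C Approval is held). But: (o) operates — the compliance score is 68 points, under the 84 points limit. (d) is therefore removed.
Exception (e) requires that the facility's operating hours per week are less than 106; but the facility's operating hours per week are 110, not less than 106, so (e) is unavailable.
Every exception is unavailable, so the rule governs.

Yes — Devika's laundry must file a quarterly discharge report.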